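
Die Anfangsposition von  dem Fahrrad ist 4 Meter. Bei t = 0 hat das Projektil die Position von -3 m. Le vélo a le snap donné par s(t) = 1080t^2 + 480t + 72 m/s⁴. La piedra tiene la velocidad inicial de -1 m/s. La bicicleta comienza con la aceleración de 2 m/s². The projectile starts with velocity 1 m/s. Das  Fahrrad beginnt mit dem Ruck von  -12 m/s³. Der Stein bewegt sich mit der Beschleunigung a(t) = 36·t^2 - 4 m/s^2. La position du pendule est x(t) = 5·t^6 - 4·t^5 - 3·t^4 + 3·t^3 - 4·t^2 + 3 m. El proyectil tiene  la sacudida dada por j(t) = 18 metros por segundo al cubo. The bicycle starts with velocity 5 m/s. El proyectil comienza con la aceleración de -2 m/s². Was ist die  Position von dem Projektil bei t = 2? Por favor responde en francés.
Nous devons trouver la primitive de notre équation du jerk j(t) = 18 3 fois. L'intégrale du jerk, avec a(0) = -2, donne l'accélération: a(t) = 18·t - 2. La primitive de l'accélération, avec v(0) = 1, donne la vitesse: v(t) = 9·t^2 - 2·t + 1. La primitive de la vitesse, avec x(0) = -3, donne la position: x(t) = 3·t^3 - t^2 + t - 3. En utilisant x(t) = 3·t^3 - t^2 + t - 3 et en substituant t = 2, nous trouvons x = 19.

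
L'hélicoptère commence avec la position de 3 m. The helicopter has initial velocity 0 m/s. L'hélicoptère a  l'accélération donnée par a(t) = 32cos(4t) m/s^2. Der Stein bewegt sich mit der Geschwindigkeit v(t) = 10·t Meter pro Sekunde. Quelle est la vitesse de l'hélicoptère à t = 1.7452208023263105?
Nous devons intégrer notre équation de l'accélération a(t) = 32·cos(4·t) 1 fois. L'intégrale de l'accélération, avec v(0) = 0, donne la vitesse: v(t) = 8·sin(4·t). Nous avons la vitesse v(t) = 8·sin(4·t). En substituant t = 1.7452208023263105: v(1.7452208023263105) = 5.13964192123589.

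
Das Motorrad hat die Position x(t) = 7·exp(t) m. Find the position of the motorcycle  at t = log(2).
We have position x(t) = 7·exp(t). Substituting t = log(2): x(log(2)) = 14.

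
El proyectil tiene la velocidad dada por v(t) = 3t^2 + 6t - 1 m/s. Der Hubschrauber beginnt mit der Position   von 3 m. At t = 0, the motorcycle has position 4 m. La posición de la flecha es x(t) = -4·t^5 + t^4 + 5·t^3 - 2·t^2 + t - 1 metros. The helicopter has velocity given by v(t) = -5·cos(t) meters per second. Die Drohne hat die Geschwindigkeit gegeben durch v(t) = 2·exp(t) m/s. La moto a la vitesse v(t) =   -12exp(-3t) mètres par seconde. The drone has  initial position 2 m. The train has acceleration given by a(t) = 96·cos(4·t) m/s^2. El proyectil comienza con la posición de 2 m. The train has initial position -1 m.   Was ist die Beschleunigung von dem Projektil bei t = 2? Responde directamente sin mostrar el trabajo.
Bei t = 2, a = 18.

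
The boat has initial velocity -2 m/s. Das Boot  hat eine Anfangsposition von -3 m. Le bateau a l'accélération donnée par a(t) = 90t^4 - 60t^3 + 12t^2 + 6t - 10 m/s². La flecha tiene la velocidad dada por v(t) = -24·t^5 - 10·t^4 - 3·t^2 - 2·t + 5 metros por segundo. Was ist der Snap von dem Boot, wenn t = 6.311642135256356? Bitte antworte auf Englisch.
Starting from acceleration a(t) = 90·t^4 - 60·t^3 + 12·t^2 + 6·t - 10, we take 2 derivatives. Taking d/dt of a(t), we find j(t) = 360·t^3 - 180·t^2 + 24·t + 6. Taking d/dt of j(t), we find s(t) = 1080·t^2 - 360·t + 24. We have snap s(t) = 1080·t^2 - 360·t + 24. Substituting t = 6.311642135256356: s(6.311642135256356) = 40775.5813903346.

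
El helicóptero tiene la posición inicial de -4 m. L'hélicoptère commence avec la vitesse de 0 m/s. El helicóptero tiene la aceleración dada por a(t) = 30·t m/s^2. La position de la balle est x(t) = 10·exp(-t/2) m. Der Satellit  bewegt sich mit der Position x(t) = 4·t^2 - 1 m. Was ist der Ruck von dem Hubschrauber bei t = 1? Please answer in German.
Um dies zu lösen, müssen wir 1 Ableitung unserer Gleichung für die Beschleunigung a(t) = 30·t nehmen. Durch Ableiten von der Beschleunigung erhalten wir den Ruck: j(t) = 30. Wir haben den Ruck j(t) = 30. Durch Einsetzen von t = 1: j(1) = 30.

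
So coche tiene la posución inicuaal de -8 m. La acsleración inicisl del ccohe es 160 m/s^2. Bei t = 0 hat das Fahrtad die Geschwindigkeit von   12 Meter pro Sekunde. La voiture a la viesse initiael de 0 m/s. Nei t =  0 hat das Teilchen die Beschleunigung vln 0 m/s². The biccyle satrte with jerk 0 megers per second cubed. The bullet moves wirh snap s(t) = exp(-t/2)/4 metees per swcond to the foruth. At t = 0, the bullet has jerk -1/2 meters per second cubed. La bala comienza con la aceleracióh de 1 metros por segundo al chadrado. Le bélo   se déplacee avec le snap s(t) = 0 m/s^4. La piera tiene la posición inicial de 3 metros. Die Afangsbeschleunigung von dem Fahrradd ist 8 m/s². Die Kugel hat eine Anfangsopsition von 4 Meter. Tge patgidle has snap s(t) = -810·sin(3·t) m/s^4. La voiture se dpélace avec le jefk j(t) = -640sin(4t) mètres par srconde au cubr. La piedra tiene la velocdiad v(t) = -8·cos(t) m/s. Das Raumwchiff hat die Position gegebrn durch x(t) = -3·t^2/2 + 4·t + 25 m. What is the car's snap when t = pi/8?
To solve this, we need to take 1 derivative of our jerk equation j(t) = -640·sin(4·t). Differentiating jerk, we get snap: s(t) = -2560·cos(4·t). From the given snap equation s(t) = -2560·cos(4·t), we substitute t = pi/8 to get s = 0.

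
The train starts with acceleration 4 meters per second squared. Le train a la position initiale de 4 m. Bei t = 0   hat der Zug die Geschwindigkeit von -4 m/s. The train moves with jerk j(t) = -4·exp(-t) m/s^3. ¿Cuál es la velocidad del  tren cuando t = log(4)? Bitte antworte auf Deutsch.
Ausgehend von dem Ruck j(t) = -4·exp(-t), nehmen wir 2 Stammfunktionen. Durch Integration von dem Ruck und Verwendung der Anfangsbedingung a(0) = 4, erhalten wir a(t) = 4·exp(-t). Mit ∫a(t)dt und Anwendung von v(0) = -4, finden wir v(t) = -4·exp(-t). Aus der Gleichung für die Geschwindigkeit v(t) = -4·exp(-t), setzen wir t = log(4) ein und erhalten v = -1.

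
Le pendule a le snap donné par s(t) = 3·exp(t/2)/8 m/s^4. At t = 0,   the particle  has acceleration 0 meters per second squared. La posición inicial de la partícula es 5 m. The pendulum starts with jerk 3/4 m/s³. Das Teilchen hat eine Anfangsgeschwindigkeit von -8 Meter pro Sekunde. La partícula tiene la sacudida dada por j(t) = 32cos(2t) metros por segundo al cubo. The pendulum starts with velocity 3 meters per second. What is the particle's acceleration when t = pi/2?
We must find the antiderivative of our jerk equation j(t) = 32·cos(2·t) 1 time. Integrating jerk and using the initial condition a(0) = 0, we get a(t) = 16·sin(2·t). We have acceleration a(t) = 16·sin(2·t). Substituting t = pi/2: a(pi/2) = 0.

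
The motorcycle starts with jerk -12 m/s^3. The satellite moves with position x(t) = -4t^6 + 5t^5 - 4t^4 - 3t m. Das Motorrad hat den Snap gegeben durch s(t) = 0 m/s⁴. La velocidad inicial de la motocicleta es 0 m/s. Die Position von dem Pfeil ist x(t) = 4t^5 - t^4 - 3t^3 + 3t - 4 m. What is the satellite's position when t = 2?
Using x(t) = -4·t^6 + 5·t^5 - 4·t^4 - 3·t and substituting t = 2, we find x = -166.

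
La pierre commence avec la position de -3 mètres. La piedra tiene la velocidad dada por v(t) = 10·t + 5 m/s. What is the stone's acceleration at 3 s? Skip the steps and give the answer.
a(3) = 10.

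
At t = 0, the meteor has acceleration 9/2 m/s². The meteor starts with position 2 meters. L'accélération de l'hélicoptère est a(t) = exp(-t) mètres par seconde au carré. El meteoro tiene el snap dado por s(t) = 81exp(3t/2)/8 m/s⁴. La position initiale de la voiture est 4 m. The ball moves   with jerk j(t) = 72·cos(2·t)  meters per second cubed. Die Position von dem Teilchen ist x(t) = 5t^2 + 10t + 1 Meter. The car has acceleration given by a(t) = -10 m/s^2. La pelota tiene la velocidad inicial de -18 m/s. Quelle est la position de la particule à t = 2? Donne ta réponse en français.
En utilisant x(t) = 5·t^2 + 10·t + 1 et en substituant t = 2, nous trouvons x = 41.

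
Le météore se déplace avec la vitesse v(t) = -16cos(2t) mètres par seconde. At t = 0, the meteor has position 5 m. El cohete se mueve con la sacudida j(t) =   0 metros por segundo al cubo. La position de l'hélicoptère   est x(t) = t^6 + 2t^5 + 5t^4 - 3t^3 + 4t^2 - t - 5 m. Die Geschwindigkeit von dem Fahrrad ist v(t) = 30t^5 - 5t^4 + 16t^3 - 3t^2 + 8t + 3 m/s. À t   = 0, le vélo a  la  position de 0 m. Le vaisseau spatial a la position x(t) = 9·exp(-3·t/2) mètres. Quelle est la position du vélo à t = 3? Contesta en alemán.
Wir müssen die Stammfunktion unserer Gleichung für die Geschwindigkeit v(t) = 30·t^5 - 5·t^4 + 16·t^3 - 3·t^2 + 8·t + 3 1-mal finden. Das Integral von der Geschwindigkeit ist die Position. Mit x(0) = 0 erhalten wir x(t) = 5·t^6 - t^5 + 4·t^4 - t^3 + 4·t^2 + 3·t. Aus der Gleichung für die Position x(t) = 5·t^6 - t^5 + 4·t^4 - t^3 + 4·t^2 + 3·t, setzen wir t = 3 ein und erhalten x = 3744.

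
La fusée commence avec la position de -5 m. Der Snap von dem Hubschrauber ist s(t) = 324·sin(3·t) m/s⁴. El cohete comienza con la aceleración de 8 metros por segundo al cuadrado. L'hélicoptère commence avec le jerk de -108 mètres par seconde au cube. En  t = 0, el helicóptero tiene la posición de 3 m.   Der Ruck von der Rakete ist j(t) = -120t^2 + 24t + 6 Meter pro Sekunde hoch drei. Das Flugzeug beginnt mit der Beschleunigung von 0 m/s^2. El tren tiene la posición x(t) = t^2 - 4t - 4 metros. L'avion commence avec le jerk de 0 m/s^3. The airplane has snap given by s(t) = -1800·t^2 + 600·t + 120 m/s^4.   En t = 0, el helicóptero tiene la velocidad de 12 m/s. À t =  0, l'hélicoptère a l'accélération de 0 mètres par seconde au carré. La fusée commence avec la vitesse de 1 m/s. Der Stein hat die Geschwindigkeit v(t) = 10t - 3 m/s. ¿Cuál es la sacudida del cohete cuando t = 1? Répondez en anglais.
From the given jerk equation j(t) = -120·t^2 + 24·t + 6, we substitute t = 1 to get j = -90.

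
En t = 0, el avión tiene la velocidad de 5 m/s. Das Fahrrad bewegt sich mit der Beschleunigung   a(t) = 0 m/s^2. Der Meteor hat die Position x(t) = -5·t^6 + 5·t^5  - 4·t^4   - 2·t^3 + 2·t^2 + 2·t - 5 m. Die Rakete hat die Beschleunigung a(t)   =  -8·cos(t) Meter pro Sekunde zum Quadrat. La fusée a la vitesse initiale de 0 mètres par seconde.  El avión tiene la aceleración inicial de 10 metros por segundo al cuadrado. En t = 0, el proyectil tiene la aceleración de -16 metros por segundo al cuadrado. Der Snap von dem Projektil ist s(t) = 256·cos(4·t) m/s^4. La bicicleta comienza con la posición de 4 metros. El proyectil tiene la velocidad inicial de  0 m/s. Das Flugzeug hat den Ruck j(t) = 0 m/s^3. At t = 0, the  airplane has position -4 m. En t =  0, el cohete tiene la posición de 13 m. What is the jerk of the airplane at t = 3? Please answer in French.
De l'équation du jerk j(t) = 0, nous substituons t = 3 pour obtenir j = 0.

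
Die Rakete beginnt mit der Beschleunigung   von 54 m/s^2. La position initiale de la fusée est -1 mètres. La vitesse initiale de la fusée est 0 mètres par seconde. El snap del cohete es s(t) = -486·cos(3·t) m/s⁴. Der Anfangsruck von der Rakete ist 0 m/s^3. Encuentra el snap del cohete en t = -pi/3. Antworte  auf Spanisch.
Tenemos el snap s(t) = -486·cos(3·t). Sustituyendo t = -pi/3: s(-pi/3) = 486.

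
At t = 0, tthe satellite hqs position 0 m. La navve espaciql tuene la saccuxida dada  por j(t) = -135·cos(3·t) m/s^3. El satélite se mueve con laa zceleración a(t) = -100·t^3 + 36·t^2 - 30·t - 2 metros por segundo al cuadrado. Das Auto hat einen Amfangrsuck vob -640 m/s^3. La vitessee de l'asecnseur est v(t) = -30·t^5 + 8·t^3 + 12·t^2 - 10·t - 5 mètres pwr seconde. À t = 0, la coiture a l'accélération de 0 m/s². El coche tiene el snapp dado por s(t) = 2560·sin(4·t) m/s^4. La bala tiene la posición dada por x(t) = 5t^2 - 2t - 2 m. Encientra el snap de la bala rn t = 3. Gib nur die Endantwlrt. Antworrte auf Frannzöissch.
s(3) = 0.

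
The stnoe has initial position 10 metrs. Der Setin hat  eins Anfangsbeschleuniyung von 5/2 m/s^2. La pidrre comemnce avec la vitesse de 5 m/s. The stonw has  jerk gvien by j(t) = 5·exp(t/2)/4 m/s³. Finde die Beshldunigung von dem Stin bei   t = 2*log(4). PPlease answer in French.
Nous devons intégrer notre équation du jerk j(t) = 5·exp(t/2)/4 1 fois. L'intégrale du jerk, avec a(0) = 5/2, donne l'accélération: a(t) = 5·exp(t/2)/2. Nous avons l'accélération a(t) = 5·exp(t/2)/2. En substituant t = 2*log(4): a(2*log(4)) = 10.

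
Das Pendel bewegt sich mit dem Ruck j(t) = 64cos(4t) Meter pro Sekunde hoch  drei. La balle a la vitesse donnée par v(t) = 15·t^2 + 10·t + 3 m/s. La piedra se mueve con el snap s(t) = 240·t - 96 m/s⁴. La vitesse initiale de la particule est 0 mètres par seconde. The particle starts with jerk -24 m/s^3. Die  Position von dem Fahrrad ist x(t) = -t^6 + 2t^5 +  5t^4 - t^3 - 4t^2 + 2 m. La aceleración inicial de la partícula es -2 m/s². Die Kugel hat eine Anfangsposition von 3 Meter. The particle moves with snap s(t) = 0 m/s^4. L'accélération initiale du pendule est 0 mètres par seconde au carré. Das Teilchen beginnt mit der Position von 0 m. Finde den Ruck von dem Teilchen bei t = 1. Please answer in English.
To find the answer, we compute 1 integral of s(t) = 0. Finding the integral of s(t) and using j(0) = -24: j(t) = -24. Using j(t) = -24 and substituting t = 1, we find j = -24.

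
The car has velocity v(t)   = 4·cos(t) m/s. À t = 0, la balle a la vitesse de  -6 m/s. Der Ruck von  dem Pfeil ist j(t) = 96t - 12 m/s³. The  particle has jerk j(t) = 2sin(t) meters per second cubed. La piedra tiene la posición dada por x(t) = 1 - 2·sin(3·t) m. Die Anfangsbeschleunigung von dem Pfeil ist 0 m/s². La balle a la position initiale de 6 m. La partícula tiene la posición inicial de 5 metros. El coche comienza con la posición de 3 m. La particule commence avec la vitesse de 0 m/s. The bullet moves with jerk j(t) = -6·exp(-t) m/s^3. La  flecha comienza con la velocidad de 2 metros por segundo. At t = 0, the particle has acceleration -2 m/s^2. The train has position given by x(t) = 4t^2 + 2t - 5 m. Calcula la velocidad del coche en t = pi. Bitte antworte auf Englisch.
We have velocity v(t) = 4·cos(t). Substituting t = pi: v(pi) = -4.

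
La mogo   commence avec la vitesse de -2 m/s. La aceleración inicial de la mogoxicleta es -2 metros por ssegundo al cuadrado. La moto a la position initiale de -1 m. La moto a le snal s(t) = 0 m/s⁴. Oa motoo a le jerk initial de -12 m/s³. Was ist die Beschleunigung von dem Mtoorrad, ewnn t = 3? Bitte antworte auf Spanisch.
Partiendo del snap s(t) = 0, tomamos 2 antiderivadas. Integrando el snap y usando la condición inicial j(0) = -12, obtenemos j(t) = -12. La integral de la sacudida, con a(0) = -2, da la aceleración: a(t) = -12·t - 2. Usando a(t) = -12·t - 2 y sustituyendo t = 3, encontramos a = -38.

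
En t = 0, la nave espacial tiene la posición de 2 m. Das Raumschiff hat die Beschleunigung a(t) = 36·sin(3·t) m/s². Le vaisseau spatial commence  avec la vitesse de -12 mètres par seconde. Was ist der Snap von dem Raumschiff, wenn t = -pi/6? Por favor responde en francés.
En partant de l'accélération a(t) = 36·sin(3·t), nous prenons 2 dérivées. En prenant d/dt de a(t), nous trouvons j(t) = 108·cos(3·t). La dérivée du jerk donne le snap: s(t) = -324·sin(3·t). Nous avons le snap s(t) = -324·sin(3·t). En substituant t = -pi/6: s(-pi/6) = 324.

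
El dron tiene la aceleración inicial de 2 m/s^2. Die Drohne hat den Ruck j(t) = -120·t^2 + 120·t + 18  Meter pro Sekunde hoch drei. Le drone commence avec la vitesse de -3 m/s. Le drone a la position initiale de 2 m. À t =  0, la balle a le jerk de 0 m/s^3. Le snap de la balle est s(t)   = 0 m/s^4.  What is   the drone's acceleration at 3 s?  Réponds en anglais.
We must find the integral of our jerk equation j(t) = -120·t^2 + 120·t + 18 1 time. The integral of jerk is acceleration. Using a(0) = 2, we get a(t) = -40·t^3 + 60·t^2 + 18·t + 2. Using a(t) = -40·t^3 + 60·t^2 + 18·t + 2 and substituting t = 3, we find a = -484.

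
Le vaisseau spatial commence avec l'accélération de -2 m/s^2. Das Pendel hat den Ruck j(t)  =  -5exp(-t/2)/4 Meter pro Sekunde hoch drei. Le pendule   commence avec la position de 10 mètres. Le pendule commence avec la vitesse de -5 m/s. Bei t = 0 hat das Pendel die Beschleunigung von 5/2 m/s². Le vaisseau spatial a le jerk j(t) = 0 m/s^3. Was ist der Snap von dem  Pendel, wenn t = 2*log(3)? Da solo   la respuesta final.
s(2*log(3)) = 5/24.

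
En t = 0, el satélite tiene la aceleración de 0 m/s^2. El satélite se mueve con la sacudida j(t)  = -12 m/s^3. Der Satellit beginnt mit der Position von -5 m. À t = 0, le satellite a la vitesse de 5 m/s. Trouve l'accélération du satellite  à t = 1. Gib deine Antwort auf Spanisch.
Debemos encontrar la integral de nuestra ecuación de la sacudida j(t) = -12 1 vez. La antiderivada de la sacudida es la aceleración. Usando a(0) = 0, obtenemos a(t) = -12·t. Tenemos la aceleración a(t) = -12·t. Sustituyendo t = 1: a(1) = -12.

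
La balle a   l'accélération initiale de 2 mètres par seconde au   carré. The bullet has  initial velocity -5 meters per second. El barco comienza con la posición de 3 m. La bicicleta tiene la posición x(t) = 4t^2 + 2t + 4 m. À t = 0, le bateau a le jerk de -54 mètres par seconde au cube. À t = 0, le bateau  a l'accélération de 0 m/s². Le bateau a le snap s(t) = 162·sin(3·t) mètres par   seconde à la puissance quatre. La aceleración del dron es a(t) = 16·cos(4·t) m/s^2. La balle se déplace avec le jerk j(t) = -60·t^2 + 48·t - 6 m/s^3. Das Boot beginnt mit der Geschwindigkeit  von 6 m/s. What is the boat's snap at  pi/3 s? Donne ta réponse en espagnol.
Tenemos el snap s(t) = 162·sin(3·t). Sustituyendo t = pi/3: s(pi/3) = 0.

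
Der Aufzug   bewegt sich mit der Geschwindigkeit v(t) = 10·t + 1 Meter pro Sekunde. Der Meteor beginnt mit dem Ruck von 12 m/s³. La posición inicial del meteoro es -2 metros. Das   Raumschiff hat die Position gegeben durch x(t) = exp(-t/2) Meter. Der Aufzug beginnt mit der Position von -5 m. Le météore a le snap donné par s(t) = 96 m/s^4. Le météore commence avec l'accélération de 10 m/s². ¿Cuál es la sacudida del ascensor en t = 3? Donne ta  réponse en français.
Pour résoudre ceci, nous devons prendre 2 dérivées de notre équation de la vitesse v(t) = 10·t + 1. En prenant d/dt de v(t), nous trouvons a(t) = 10. En prenant d/dt de a(t), nous trouvons j(t) = 0. En utilisant j(t) = 0 et en substituant t = 3, nous trouvons j = 0.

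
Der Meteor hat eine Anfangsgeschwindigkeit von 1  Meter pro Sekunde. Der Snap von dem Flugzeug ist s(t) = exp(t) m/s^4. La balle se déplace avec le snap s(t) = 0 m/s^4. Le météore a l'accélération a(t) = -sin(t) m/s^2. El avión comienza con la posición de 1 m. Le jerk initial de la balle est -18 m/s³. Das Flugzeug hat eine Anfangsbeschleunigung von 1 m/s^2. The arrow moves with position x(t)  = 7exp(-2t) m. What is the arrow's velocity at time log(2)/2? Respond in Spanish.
Partiendo de la posición x(t) = 7·exp(-2·t), tomamos 1 derivada. Derivando la posición, obtenemos la velocidad: v(t) = -14·exp(-2·t). De la ecuación de la velocidad v(t) = -14·exp(-2·t), sustituimos t = log(2)/2 para obtener v = -7.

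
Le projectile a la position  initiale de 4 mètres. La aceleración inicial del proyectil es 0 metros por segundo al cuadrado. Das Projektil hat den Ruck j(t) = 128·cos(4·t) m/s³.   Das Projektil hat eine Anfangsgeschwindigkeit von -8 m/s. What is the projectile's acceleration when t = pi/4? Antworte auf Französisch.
Nous devons intégrer notre équation du jerk j(t) = 128·cos(4·t) 1 fois. En prenant ∫j(t)dt et en appliquant a(0) = 0, nous trouvons a(t) = 32·sin(4·t). De l'équation de l'accélération a(t) = 32·sin(4·t), nous substituons t = pi/4 pour obtenir a = 0.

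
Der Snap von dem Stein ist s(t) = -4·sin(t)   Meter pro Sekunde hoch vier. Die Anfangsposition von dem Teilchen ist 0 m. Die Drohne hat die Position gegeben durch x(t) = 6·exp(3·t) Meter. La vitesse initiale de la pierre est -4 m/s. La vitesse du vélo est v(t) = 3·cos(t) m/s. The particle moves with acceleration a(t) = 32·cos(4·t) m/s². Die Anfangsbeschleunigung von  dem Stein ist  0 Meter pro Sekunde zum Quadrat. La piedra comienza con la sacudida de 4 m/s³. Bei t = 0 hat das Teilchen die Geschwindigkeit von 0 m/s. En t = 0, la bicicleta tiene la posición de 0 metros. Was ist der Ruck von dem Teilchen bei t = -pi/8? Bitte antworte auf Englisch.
Starting from acceleration a(t) = 32·cos(4·t), we take 1 derivative. Differentiating acceleration, we get jerk: j(t) = -128·sin(4·t). We have jerk j(t) = -128·sin(4·t). Substituting t = -pi/8: j(-pi/8) = 128.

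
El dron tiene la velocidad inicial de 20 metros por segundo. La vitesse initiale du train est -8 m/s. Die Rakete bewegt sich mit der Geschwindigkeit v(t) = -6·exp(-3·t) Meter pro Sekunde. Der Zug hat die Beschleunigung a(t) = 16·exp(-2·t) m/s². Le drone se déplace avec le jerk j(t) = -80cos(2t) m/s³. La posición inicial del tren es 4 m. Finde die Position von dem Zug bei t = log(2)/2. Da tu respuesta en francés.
Pour résoudre ceci, nous devons prendre 2 intégrales de notre équation de l'accélération a(t) = 16·exp(-2·t). La primitive de l'accélération, avec v(0) = -8, donne la vitesse: v(t) = -8·exp(-2·t). En intégrant la vitesse et en utilisant la condition initiale x(0) = 4, nous obtenons x(t) = 4·exp(-2·t). Nous avons la position x(t) = 4·exp(-2·t). En substituant t = log(2)/2: x(log(2)/2) = 2.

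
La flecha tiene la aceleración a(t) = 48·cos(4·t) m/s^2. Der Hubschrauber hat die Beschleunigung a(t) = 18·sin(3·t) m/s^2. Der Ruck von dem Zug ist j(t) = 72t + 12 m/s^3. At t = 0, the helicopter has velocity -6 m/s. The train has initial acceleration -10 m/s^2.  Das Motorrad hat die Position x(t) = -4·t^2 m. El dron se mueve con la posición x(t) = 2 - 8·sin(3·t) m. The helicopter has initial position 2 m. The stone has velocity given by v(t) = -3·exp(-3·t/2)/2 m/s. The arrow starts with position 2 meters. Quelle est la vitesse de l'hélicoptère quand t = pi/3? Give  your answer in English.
Starting from acceleration a(t) = 18·sin(3·t), we take 1 integral. Finding the antiderivative of a(t) and using v(0) = -6: v(t) = -6·cos(3·t). We have velocity v(t) = -6·cos(3·t). Substituting t = pi/3: v(pi/3) = 6.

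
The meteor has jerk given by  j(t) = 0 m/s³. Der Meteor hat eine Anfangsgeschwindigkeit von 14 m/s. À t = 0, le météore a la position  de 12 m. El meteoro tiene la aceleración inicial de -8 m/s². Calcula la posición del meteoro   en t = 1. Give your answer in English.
To solve this, we need to take 3 integrals of our jerk equation j(t) = 0. Finding the antiderivative of j(t) and using a(0) = -8: a(t) = -8. The antiderivative of acceleration, with v(0) = 14, gives velocity: v(t) = 14 - 8·t. Taking ∫v(t)dt and applying x(0) = 12, we find x(t) = -4·t^2 + 14·t + 12. We have position x(t) = -4·t^2 + 14·t + 12. Substituting t = 1: x(1) = 22.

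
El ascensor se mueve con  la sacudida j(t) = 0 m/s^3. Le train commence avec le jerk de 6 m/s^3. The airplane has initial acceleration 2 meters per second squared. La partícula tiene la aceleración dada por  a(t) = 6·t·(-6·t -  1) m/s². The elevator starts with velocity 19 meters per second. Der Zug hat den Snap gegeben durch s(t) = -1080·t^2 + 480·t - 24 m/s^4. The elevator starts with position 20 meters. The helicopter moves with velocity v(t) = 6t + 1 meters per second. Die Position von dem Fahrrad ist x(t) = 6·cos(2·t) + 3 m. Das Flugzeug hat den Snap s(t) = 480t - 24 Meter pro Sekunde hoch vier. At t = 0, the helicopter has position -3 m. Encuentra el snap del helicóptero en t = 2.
Debemos derivar nuestra ecuación de la velocidad v(t) = 6·t + 1 3 veces. Tomando d/dt de v(t), encontramos a(t) = 6. Tomando d/dt de a(t), encontramos j(t) = 0. Tomando d/dt de j(t), encontramos s(t) = 0. Tenemos el snap s(t) = 0. Sustituyendo t = 2: s(2) = 0.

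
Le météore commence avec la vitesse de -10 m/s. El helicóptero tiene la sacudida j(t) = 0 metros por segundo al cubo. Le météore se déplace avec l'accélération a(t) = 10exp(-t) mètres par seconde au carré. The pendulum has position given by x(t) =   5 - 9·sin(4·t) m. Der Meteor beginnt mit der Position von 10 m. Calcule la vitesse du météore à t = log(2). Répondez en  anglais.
We must find the integral of our acceleration equation a(t) = 10·exp(-t) 1 time. Finding the antiderivative of a(t) and using v(0) = -10: v(t) = -10·exp(-t). Using v(t) = -10·exp(-t) and substituting t = log(2), we find v = -5.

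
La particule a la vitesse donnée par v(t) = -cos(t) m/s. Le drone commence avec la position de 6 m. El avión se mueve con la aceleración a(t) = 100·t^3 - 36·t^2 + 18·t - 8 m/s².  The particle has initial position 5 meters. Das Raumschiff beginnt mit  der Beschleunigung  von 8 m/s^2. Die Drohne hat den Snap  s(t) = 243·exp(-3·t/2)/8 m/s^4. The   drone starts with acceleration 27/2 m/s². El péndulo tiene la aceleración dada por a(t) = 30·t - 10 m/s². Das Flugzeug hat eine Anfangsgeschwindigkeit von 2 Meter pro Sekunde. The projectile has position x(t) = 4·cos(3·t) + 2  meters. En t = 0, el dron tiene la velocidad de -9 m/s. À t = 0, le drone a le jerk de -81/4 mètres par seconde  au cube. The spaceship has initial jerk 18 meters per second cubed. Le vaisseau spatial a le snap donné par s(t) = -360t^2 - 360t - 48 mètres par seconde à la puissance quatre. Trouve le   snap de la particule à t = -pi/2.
Nous devons dériver notre équation de la vitesse v(t) = -cos(t) 3 fois. La dérivée de la vitesse donne l'accélération: a(t) = sin(t). La dérivée de l'accélération donne le jerk: j(t) = cos(t). En prenant d/dt de j(t), nous trouvons s(t) = -sin(t). De l'équation du snap s(t) = -sin(t), nous substituons t = -pi/2 pour obtenir s = 1.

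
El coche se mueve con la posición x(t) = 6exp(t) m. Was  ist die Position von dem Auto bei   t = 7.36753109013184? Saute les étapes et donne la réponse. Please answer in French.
À t = 7.36753109013184, x = 9502.31335844588.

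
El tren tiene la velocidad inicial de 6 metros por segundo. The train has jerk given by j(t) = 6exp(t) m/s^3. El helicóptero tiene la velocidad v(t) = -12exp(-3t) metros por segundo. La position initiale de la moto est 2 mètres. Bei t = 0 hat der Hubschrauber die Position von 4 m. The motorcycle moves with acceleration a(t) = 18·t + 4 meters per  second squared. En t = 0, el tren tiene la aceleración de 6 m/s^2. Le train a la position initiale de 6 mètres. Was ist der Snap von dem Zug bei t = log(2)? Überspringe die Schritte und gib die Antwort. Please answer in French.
À t = log(2), s = 12.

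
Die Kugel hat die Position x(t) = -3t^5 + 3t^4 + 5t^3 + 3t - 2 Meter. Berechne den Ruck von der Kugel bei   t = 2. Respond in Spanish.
Partiendo de la posición x(t) = -3·t^5 + 3·t^4 + 5·t^3 + 3·t - 2, tomamos 3 derivadas. Tomando d/dt de x(t), encontramos v(t) = -15·t^4 + 12·t^3 + 15·t^2 + 3. Derivando la velocidad, obtenemos la aceleración: a(t) = -60·t^3 + 36·t^2 + 30·t. Tomando d/dt de a(t), encontramos j(t) = -180·t^2 + 72·t + 30. Tenemos la sacudida j(t) = -180·t^2 + 72·t + 30. Sustituyendo t = 2: j(2) = -546.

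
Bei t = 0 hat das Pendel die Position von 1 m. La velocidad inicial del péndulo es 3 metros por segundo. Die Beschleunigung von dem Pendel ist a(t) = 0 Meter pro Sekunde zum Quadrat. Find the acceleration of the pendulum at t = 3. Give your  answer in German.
Mit a(t) = 0 und Einsetzen von t = 3, finden wir a = 0.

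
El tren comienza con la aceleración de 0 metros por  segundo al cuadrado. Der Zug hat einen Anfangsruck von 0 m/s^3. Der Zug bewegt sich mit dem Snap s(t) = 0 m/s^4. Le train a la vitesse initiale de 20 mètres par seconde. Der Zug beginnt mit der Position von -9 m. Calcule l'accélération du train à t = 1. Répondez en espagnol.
Partiendo del snap s(t) = 0, tomamos 2 integrales. La antiderivada del snap es la sacudida. Usando j(0) = 0, obtenemos j(t) = 0. La integral de la sacudida, con a(0) = 0, da la aceleración: a(t) = 0. Usando a(t) = 0 y sustituyendo t = 1, encontramos a = 0.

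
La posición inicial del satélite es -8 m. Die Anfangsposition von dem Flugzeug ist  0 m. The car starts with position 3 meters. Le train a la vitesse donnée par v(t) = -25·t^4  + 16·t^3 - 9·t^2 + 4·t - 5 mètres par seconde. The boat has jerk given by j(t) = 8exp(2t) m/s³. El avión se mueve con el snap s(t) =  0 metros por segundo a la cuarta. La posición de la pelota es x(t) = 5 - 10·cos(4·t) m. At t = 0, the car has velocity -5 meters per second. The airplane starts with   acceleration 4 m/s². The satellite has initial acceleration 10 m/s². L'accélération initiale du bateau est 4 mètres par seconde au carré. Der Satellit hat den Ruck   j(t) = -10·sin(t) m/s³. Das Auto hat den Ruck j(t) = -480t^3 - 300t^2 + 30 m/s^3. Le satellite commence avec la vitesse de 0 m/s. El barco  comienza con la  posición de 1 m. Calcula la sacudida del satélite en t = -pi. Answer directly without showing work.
La sacudida en t = -pi es j = 0.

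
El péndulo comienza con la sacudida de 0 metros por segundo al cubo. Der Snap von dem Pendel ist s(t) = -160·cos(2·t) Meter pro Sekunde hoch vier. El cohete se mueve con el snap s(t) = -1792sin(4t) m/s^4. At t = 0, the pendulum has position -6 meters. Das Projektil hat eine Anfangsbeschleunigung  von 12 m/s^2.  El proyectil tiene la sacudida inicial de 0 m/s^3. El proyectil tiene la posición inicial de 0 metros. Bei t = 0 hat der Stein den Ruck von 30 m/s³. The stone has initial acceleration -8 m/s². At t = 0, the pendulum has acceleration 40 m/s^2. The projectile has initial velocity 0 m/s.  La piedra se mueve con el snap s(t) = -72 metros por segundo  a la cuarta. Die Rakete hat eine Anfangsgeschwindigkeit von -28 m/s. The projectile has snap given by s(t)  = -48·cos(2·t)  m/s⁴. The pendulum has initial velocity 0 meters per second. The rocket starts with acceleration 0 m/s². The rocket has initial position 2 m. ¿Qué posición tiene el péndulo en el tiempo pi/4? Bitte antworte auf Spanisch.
Debemos encontrar la integral de nuestra ecuación del snap s(t) = -160·cos(2·t) 4 veces. La antiderivada del snap, con j(0) = 0, da la sacudida: j(t) = -80·sin(2·t). Integrando la sacudida y usando la condición inicial a(0) = 40, obtenemos a(t) = 40·cos(2·t). Integrando la aceleración y usando la condición inicial v(0) = 0, obtenemos v(t) = 20·sin(2·t). La integral de la velocidad, con x(0) = -6, da la posición: x(t) = 4 - 10·cos(2·t). Usando x(t) = 4 - 10·cos(2·t) y sustituyendo t = pi/4, encontramos x = 4.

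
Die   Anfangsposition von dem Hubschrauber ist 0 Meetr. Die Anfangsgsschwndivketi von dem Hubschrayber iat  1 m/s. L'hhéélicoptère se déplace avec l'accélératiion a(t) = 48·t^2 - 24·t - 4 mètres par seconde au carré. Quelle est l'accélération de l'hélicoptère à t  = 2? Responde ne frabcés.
De l'équation de l'accélération a(t) = 48·t^2 - 24·t - 4, nous substituons t = 2 pour obtenir a = 140.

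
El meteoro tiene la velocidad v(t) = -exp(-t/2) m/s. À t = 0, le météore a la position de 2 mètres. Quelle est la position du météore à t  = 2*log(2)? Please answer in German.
Ausgehend von der Geschwindigkeit v(t) = -exp(-t/2), nehmen wir 1 Integral. Durch Integration von der Geschwindigkeit und Verwendung der Anfangsbedingung x(0) = 2, erhalten wir x(t) = 2·exp(-t/2). Mit x(t) = 2·exp(-t/2) und Einsetzen von t = 2*log(2), finden wir x = 1.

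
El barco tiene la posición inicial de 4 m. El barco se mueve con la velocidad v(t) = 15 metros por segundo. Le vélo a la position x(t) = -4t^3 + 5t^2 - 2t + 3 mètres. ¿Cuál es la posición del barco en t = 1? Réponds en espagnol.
Para resolver esto, necesitamos tomar 1 antiderivada de nuestra ecuación de la velocidad v(t) = 15. La antiderivada de la velocidad, con x(0) = 4, da la posición: x(t) = 15·t + 4. Usando x(t) = 15·t + 4 y sustituyendo t = 1, encontramos x = 19.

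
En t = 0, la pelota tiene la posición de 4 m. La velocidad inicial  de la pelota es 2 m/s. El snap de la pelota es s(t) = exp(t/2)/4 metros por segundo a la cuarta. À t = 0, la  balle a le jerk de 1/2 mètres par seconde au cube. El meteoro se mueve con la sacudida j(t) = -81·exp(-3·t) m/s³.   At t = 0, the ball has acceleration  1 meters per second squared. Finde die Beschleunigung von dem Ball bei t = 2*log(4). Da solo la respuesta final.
Die Beschleunigung bei t = 2*log(4) ist a = 4.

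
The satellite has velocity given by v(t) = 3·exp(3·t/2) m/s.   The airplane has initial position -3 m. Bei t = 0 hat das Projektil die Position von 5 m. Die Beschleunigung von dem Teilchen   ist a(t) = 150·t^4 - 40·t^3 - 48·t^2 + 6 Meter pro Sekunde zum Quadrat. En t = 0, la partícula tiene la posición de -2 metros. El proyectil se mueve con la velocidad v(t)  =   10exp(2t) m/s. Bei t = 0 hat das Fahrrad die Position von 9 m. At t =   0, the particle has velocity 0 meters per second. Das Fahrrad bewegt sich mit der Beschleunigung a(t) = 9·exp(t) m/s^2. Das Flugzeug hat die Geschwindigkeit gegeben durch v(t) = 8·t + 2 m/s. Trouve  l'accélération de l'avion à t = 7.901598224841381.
En partant de la vitesse v(t) = 8·t + 2, nous prenons 1 dérivée. La dérivée de la vitesse donne l'accélération: a(t) = 8. En utilisant a(t) = 8 et en substituant t = 7.901598224841381, nous trouvons a = 8.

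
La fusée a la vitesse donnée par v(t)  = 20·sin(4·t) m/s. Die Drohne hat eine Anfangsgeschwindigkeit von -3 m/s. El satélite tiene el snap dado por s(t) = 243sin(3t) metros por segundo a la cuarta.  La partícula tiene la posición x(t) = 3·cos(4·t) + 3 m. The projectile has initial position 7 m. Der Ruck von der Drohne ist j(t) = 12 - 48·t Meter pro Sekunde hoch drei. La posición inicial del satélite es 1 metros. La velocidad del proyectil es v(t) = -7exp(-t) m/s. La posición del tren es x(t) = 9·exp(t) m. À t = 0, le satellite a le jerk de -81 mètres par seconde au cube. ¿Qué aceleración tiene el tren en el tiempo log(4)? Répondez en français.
En partant de la position x(t) = 9·exp(t), nous prenons 2 dérivées. La dérivée de la position donne la vitesse: v(t) = 9·exp(t). La dérivée de la vitesse donne l'accélération: a(t) = 9·exp(t). En utilisant a(t) = 9·exp(t) et en substituant t = log(4), nous trouvons a = 36.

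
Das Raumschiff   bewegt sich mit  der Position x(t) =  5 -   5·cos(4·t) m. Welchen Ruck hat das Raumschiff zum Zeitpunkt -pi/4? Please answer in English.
To solve this, we need to take 3 derivatives of our position equation x(t) = 5 - 5·cos(4·t). The derivative of position gives velocity: v(t) = 20·sin(4·t). Taking d/dt of v(t), we find a(t) = 80·cos(4·t). The derivative of acceleration gives jerk: j(t) = -320·sin(4·t). We have jerk j(t) = -320·sin(4·t). Substituting t = -pi/4: j(-pi/4) = 0.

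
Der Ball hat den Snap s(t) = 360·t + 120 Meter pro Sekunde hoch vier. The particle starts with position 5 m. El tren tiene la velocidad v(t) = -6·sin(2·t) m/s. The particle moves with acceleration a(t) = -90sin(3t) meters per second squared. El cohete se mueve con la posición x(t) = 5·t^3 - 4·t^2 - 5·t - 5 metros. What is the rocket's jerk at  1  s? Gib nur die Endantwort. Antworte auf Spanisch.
j(1) = 30.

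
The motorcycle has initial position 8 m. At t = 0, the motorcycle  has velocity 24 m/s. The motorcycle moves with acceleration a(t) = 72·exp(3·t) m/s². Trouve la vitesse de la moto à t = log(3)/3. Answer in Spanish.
Para resolver esto, necesitamos tomar 1 antiderivada de nuestra ecuación de la aceleración a(t) = 72·exp(3·t). La integral de la aceleración, con v(0) = 24, da la velocidad: v(t) = 24·exp(3·t). Tenemos la velocidad v(t) = 24·exp(3·t). Sustituyendo t = log(3)/3: v(log(3)/3) = 72.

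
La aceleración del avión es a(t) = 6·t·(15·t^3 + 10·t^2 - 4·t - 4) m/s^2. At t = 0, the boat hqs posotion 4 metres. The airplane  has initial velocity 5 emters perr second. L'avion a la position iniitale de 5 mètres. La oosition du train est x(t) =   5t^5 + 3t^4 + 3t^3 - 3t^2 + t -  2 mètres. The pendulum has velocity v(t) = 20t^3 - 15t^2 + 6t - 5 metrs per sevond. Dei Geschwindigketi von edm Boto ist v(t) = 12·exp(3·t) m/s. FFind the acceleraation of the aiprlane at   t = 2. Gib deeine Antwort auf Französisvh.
En utilisant a(t) = 6·t·(15·t^3 + 10·t^2 - 4·t - 4) et en substituant t = 2, nous trouvons a = 1776.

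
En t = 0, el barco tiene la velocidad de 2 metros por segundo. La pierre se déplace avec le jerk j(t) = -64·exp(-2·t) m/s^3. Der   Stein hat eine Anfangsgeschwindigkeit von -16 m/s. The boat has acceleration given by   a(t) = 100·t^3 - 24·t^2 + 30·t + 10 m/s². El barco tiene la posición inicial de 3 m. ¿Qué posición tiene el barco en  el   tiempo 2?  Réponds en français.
Nous devons intégrer notre équation de l'accélération a(t) = 100·t^3 - 24·t^2 + 30·t + 10 2 fois. En intégrant l'accélération et en utilisant la condition initiale v(0) = 2, nous obtenons v(t) = 25·t^4 - 8·t^3 + 15·t^2 + 10·t + 2. La primitive de la vitesse, avec x(0) = 3, donne la position: x(t) = 5·t^5 - 2·t^4 + 5·t^3 + 5·t^2 + 2·t + 3. En utilisant x(t) = 5·t^5 - 2·t^4 + 5·t^3 + 5·t^2 + 2·t + 3 et en substituant t = 2, nous trouvons x = 195.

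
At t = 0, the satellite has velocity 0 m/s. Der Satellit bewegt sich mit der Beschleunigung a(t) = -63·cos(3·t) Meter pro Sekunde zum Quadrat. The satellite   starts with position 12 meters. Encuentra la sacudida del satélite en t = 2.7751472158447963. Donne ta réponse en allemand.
Um dies zu lösen, müssen wir 1 Ableitung unserer Gleichung für die Beschleunigung a(t) = -63·cos(3·t) nehmen. Mit d/dt von a(t) finden wir j(t) = 189·sin(3·t). Wir haben den Ruck j(t) = 189·sin(3·t). Durch Einsetzen von t = 2.7751472158447963: j(2.7751472158447963) = 168.381256313629.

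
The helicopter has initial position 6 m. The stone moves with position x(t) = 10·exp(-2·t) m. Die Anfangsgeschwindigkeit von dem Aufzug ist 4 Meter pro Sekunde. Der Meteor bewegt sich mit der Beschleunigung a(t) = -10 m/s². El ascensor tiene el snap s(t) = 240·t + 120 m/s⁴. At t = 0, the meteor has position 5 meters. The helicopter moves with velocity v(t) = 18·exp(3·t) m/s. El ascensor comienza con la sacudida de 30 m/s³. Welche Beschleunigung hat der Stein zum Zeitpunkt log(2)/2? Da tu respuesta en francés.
Nous devons dériver notre équation de la position x(t) = 10·exp(-2·t) 2 fois. En prenant d/dt de x(t), nous trouvons v(t) = -20·exp(-2·t). La dérivée de la vitesse donne l'accélération: a(t) = 40·exp(-2·t). En utilisant a(t) = 40·exp(-2·t) et en substituant t = log(2)/2, nous trouvons a = 20.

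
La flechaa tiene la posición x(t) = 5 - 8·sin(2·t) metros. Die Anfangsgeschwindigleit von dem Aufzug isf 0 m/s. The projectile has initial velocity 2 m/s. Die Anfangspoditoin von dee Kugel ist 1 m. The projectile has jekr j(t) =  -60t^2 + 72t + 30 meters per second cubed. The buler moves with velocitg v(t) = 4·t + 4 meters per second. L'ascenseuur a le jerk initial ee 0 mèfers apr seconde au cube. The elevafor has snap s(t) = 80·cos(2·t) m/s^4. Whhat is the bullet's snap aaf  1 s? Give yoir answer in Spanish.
Para resolver esto, necesitamos tomar 3 derivadas de nuestra ecuación de la velocidad v(t) = 4·t + 4. Tomando d/dt de v(t), encontramos a(t) = 4. Tomando d/dt de a(t), encontramos j(t) = 0. Derivando la sacudida, obtenemos el snap: s(t) = 0. Tenemos el snap s(t) = 0. Sustituyendo t = 1: s(1) = 0.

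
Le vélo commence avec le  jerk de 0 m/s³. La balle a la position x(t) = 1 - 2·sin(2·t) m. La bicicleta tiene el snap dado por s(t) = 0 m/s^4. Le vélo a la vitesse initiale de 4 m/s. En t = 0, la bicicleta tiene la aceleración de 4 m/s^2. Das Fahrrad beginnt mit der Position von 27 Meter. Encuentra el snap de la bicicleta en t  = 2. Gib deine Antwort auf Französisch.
De l'équation du snap s(t) = 0, nous substituons t = 2 pour obtenir s = 0.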